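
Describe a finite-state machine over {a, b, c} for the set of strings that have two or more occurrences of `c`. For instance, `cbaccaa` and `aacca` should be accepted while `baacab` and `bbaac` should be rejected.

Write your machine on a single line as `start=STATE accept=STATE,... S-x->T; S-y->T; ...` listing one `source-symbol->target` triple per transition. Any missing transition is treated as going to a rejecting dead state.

start=q0; accept=q2,q3; q0-a->q0; q0-b->q0; q0-c->q1; q1-a->q1; q1-b->q1; q1-c->q2; q2-a->q2; q2-b->q2; q2-c->q3; q3-a->q3; q3-b->q3; q3-c->q3

Only the number of `c`s matters, and only up to 3. Make a chain q0 → q1 → q2 → q3 advanced by each `c` (with q3 absorbing); every other symbol self-loops. The accepting set is {q2, q3}.
A 4-state machine:
        a   b   c  
>  q0   q0  q0  q1 
   q1   q1  q1  q2 
 * q2   q2  q2  q3 
 * q3   q3  q3  q3 
(> = start, * = accepting)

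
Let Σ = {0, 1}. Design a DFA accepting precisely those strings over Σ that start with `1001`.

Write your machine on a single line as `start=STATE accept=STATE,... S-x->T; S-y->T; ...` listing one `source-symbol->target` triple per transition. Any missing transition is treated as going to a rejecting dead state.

start=S0; accept=S4; S0-0->S5; S0-1->S1; S1-0->S2; S1-1->S5; S2-0->S3; S2-1->S5; S3-0->S5; S3-1->S4; S4-0->S4; S4-1->S4; S5-0->S5; S5-1->S5

Check the first 4 symbols one by one: S0 through S3 record how many have matched `1001` so far; any wrong symbol goes to the dead state S5. After all 4 match we enter the accepting sink S4.
6 states suffice.
        0   1  
>  S0   S5  S1 
   S1   S2  S5 
   S2   S3  S5 
   S3   S5  S4 
 * S4   S4  S4 
   S5   S5  S5 
(> = start, * = accepting)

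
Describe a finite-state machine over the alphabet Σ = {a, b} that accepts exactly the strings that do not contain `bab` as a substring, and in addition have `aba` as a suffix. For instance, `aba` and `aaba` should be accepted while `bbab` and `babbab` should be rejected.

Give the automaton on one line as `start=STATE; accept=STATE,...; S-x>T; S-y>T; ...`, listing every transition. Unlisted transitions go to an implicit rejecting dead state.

start=q0; accept=q5; q0-a>q1; q0-b>q2; q1-a>q1; q1-b>q3; q2-a>q4; q2-b>q2; q3-a>q5; q3-b>q2; q4-a>q1; q4-b>q6; q5-a>q1; q5-b>q6; q6-a>q6; q6-b>q6

Handle the two conditions separately and then intersect. The first has 4 states tracking partial matches of the forbidden pattern `bab`; the second has 4 states tracking how much of the suffix `aba` has currently been matched. A product state is a pair (one from each), accepting exactly when both do. Minimizing collapses redundant product states.
7 states suffice.
        a   b  
>  q0   q1  q2 
   q1   q1  q3 
   q2   q4  q2 
   q3   q5  q2 
   q4   q1  q6 
 * q5   q1  q6 
   q6   q6  q6 
(> = start, * = accepting)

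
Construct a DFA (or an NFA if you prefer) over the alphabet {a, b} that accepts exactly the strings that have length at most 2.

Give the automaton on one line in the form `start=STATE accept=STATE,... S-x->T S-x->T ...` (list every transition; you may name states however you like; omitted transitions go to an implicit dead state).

start=q0 accept=q0,q1,q2 q0-a->q1 q0-b->q1 q1-a->q2 q1-b->q2 q2-a->q3 q2-b->q3 q3-a->q3 q3-b->q3

We only need to distinguish lengths 0, 1, …, 2, and '>2'. Chain q0 → q1 → q2 → q3 on every symbol, with q3 looping. Accepting states: {q0, q1, q2}.
        a   b  
>* q0   q1  q1 
 * q1   q2  q2 
 * q2   q3  q3 
   q3   q3  q3 
(> = start, * = accepting)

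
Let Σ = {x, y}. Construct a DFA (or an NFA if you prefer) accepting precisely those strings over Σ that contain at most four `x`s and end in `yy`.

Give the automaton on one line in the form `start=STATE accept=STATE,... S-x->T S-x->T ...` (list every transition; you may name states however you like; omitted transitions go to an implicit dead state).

Handle the two conditions separately and then intersect. The first has 6 states tracking the count of `x`s, saturating at 5; the second has 3 states tracking how much of the suffix `yy` has currently been matched. A product state is a pair (one from each), accepting exactly when both do. After merging equivalent states the machine shrinks.
A 16-state machine:
       x  y 
>  A   B  C 
   B   D  E 
   C   B  F 
   D   G  H 
   E   D  I 
 * F   B  F 
   G   J  K 
   H   G  L 
 * I   D  I 
   J   M  N 
   K   J  O 
 * L   G  L 
   M   M  M 
   N   M  P 
 * O   J  O 
 * P   M  P 
(> = start, * = accepting)

start=A accept=F,I,L,O,P A-x->B A-y->C B-x->D B-y->E C-x->B C-y->F D-x->G D-y->H E-x->D E-y->I F-x->B F-y->F G-x->J G-y->K H-x->G H-y->L I-x->D I-y->I J-x->M J-y->N K-x->J K-y->O L-x->G L-y->L M-x->M M-y->M N-x->M N-y->P O-x->J O-y->O P-x->M P-y->P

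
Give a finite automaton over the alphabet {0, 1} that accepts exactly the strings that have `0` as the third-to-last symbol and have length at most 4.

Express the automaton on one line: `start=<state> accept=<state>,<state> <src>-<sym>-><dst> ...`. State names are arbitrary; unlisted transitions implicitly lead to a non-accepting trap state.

Handle the two conditions separately and then intersect. The first has 15 states tracking the last 3 symbols read; the second has 6 states tracking the input length, saturating at 5. A product state is a pair (one from each), accepting exactly when both do. Equivalent product states are then merged.
With 9 states:
        0   1  
>  q0   q1  q2 
   q1   q3  q4 
   q2   q5  q6 
   q3   q7  q7 
   q4   q8  q8 
   q5   q4  q4 
   q6   q6  q6 
 * q7   q8  q8 
 * q8   q6  q6 
(> = start, * = accepting)

start=q0 accept=q7,q8 q0-0->q1 q0-1->q2 q1-0->q3 q1-1->q4 q2-0->q5 q2-1->q6 q3-0->q7 q3-1->q7 q4-0->q8 q4-1->q8 q5-0->q4 q5-1->q4 q6-0->q6 q6-1->q6 q7-0->q8 q7-1->q8 q8-0->q6 q8-1->q6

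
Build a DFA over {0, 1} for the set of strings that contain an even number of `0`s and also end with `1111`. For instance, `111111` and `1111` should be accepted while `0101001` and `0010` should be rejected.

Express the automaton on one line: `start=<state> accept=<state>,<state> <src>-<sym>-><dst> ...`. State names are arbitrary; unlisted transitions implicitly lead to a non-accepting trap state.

start=A accept=I A-0->B A-1->C B-0->A B-1->D C-0->B C-1->E D-0->A D-1->F E-0->B E-1->G F-0->A F-1->H G-0->B G-1->I H-0->A H-1->J I-0->B I-1->I J-0->A J-1->J

Handle the two conditions separately and then intersect. One (2 states) tracks the count of `0`s modulo 2; the other (5 states) tracks how much of the suffix `1111` has currently been matched. Each combined state is a pair, one component from each; accept when both components accept.
       0  1 
>  A   B  C 
   B   A  D 
   C   B  E 
   D   A  F 
   E   B  G 
   F   A  H 
   G   B  I 
   H   A  J 
 * I   B  I 
   J   A  J 
(> = start, * = accepting)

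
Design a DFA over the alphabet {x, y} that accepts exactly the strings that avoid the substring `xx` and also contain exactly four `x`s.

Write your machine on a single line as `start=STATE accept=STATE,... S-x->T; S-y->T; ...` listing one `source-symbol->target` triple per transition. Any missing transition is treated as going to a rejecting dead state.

start=s0; accept=s11,s12; s0-x->s1; s0-y->s0; s1-x->s2; s1-y->s3; s2-x->s4; s2-y->s2; s3-x->s5; s3-y->s3; s4-x->s6; s4-y->s4; s5-x->s4; s5-y->s7; s6-x->s8; s6-y->s6; s7-x->s9; s7-y->s7; s8-x->s8; s8-y->s8; s9-x->s6; s9-y->s10; s10-x->s11; s10-y->s10; s11-x->s8; s11-y->s12; s12-x->s13; s12-y->s12; s13-x->s8; s13-y->s14; s14-x->s13; s14-y->s14

Build one automaton per condition and run them in lockstep. The first has 3 states tracking partial matches of the forbidden pattern `xx`; the second has 6 states tracking the count of `x`s, saturating at 5. A product state is a pair (one from each), accepting exactly when both do.
A 15-state machine:
          x    y  
>  s0     s1   s0 
   s1     s2   s3 
   s2     s4   s2 
   s3     s5   s3 
   s4     s6   s4 
   s5     s4   s7 
   s6     s8   s6 
   s7     s9   s7 
   s8     s8   s8 
   s9     s6  s10 
   s10   s11  s10 
 * s11    s8  s12 
 * s12   s13  s12 
   s13    s8  s14 
   s14   s13  s14 
(> = start, * = accepting)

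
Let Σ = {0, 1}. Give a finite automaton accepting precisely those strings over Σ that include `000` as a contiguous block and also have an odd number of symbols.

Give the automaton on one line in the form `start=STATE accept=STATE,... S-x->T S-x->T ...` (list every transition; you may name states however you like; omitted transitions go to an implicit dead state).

start=A accept=F A-0->B A-1->C B-0->D B-1->A C-0->E C-1->A D-0->F D-1->C E-0->G E-1->C F-0->H F-1->H G-0->H G-1->A H-0->F H-1->F

Build one automaton per condition and run them in lockstep. One (4 states) tracks whether and how much of `000` has been seen; the other (2 states) tracks the input length modulo 2. Each combined state is a pair, one component from each; accept when both components accept.
       0  1 
>  A   B  C 
   B   D  A 
   C   E  A 
   D   F  C 
   E   G  C 
 * F   H  H 
   G   H  A 
   H   F  F 
(> = start, * = accepting)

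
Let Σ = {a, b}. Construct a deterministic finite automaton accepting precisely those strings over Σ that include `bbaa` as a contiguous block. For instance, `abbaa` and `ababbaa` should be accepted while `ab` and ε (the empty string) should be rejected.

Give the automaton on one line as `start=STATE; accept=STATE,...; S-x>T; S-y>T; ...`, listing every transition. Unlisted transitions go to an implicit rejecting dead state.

Track how much of `bbaa` has been matched so far: state q0 is no progress, q4 is the absorbing accept state reached once `bbaa` has occurred. Intermediate states record partial matches; on a mismatch, fall back to the longest reusable overlap.
With 5 states:
        a   b  
>  q0   q0  q1 
   q1   q0  q2 
   q2   q3  q2 
   q3   q4  q1 
 * q4   q4  q4 
(> = start, * = accepting)

start=q0; accept=q4; q0-a>q0; q0-b>q1; q1-a>q0; q1-b>q2; q2-a>q3; q2-b>q2; q3-a>q4; q3-b>q1; q4-a>q4; q4-b>q4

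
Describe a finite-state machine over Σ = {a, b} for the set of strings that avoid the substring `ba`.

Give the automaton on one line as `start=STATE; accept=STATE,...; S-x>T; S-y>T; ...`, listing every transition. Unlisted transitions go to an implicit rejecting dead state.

Track partial matches of the forbidden pattern `ba`. State s2 is a dead state reached once `ba` has occurred; every other state accepts. s0 means no part of `ba` is currently matched.
With 3 states:
        a   b  
>* s0   s0  s1 
 * s1   s2  s1 
   s2   s2  s2 
(> = start, * = accepting)

start=s0; accept=s0,s1; s0-a>s0; s0-b>s1; s1-a>s2; s1-b>s1; s2-a>s2; s2-b>s2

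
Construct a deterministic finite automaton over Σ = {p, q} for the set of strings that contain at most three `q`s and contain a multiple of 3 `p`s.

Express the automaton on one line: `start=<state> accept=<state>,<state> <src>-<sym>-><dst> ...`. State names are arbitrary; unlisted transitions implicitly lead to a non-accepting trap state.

start=A accept=A,C,F,I A-p->B A-q->C B-p->D B-q->E C-p->E C-q->F D-p->A D-q->G E-p->G E-q->H F-p->H F-q->I G-p->C G-q->J H-p->J H-q->K I-p->K I-q->L J-p->F J-q->M K-p->M K-q->L L-p->L L-q->L M-p->I M-q->L

Run two small machines in parallel and take their product. The first has 5 states tracking the count of `q`s, saturating at 4; the second has 3 states tracking the count of `p`s modulo 3. A product state is a pair (one from each), accepting exactly when both do. After merging equivalent states the machine shrinks.
       p  q 
>* A   B  C 
   B   D  E 
 * C   E  F 
   D   A  G 
   E   G  H 
 * F   H  I 
   G   C  J 
   H   J  K 
 * I   K  L 
   J   F  M 
   K   M  L 
   L   L  L 
   M   I  L 
(> = start, * = accepting)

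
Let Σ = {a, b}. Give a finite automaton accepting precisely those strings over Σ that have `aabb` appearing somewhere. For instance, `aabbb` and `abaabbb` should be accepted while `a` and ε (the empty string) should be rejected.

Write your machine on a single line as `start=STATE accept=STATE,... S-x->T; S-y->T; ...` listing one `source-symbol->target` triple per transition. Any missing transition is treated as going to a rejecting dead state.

Track how much of `aabb` has been matched so far: state q0 is no progress, q4 is the absorbing accept state reached once `aabb` has occurred. Intermediate states record partial matches; on a mismatch, fall back to the longest reusable overlap.
With 5 states:
        a   b  
>  q0   q1  q0 
   q1   q2  q0 
   q2   q2  q3 
   q3   q1  q4 
 * q4   q4  q4 
(> = start, * = accepting)

start=q0; accept=q4; q0-a->q1; q0-b->q0; q1-a->q2; q1-b->q0; q2-a->q2; q2-b->q3; q3-a->q1; q3-b->q4; q4-a->q4; q4-b->q4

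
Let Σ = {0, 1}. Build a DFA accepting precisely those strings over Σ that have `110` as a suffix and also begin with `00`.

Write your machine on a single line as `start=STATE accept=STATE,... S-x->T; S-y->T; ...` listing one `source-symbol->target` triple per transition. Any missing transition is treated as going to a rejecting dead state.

start=s0; accept=s6; s0-0->s1; s0-1->s2; s1-0->s3; s1-1->s2; s2-0->s2; s2-1->s2; s3-0->s3; s3-1->s4; s4-0->s3; s4-1->s5; s5-0->s6; s5-1->s5; s6-0->s3; s6-1->s4

Handle the two conditions separately and then intersect. The first has 4 states tracking how much of the suffix `110` has currently been matched; the second has 4 states tracking whether the input so far still matches the prefix `00`. A product state is a pair (one from each), accepting exactly when both do. After merging equivalent states the machine shrinks.
A 7-state machine:
        0   1  
>  s0   s1  s2 
   s1   s3  s2 
   s2   s2  s2 
   s3   s3  s4 
   s4   s3  s5 
   s5   s6  s5 
 * s6   s3  s4 
(> = start, * = accepting)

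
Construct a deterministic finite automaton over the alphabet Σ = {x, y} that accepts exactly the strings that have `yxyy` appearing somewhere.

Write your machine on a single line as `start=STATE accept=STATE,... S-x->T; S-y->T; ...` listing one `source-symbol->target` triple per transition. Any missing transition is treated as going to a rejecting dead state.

Track how much of `yxyy` has been matched so far: state A is no progress, E is the absorbing accept state reached once `yxyy` has occurred. Intermediate states record partial matches; on a mismatch, fall back to the longest reusable overlap.
With 5 states:
       x  y 
>  A   A  B 
   B   C  B 
   C   A  D 
   D   C  E 
 * E   E  E 
(> = start, * = accepting)

start=A; accept=E; A-x->A; A-y->B; B-x->C; B-y->B; C-x->A; C-y->D; D-x->C; D-y->E; E-x->E; E-y->E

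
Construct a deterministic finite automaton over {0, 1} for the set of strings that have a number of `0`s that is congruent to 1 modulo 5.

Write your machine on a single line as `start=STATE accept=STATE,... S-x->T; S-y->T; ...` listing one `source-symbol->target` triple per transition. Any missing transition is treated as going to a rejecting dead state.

start=q0; accept=q1; q0-0->q1; q0-1->q0; q1-0->q2; q1-1->q1; q2-0->q3; q2-1->q2; q3-0->q4; q3-1->q3; q4-0->q0; q4-1->q4

Keep the running count of `0`s modulo 5: each `0` advances along the cycle q0 → q1 → q2 → q3 → q4 → q0 while other symbols loop. Accept at q1.
With 5 states:
        0   1  
>  q0   q1  q0 
 * q1   q2  q1 
   q2   q3  q2 
   q3   q4  q3 
   q4   q0  q4 
(> = start, * = accepting)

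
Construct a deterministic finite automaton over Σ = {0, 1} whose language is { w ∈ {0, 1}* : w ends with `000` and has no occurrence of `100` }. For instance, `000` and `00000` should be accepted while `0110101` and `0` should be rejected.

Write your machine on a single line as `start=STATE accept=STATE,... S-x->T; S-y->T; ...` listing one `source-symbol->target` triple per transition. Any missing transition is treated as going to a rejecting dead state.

Build one automaton per condition and run them in lockstep. One (4 states) tracks how much of the suffix `000` has currently been matched; the other (4 states) tracks partial matches of the forbidden pattern `100`. Each combined state is a pair, one component from each; accept when both components accept. Equivalent product states are then merged.
A 5-state machine:
        0   1  
>  S0   S1  S2 
   S1   S3  S2 
   S2   S2  S2 
   S3   S4  S2 
 * S4   S4  S2 
(> = start, * = accepting)

start=S0; accept=S4; S0-0->S1; S0-1->S2; S1-0->S3; S1-1->S2; S2-0->S2; S2-1->S2; S3-0->S4; S3-1->S2; S4-0->S4; S4-1->S2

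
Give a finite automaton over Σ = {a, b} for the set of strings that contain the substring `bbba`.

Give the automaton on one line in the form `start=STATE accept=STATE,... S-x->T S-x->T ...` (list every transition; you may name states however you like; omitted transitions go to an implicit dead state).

start=s0 accept=s4 s0-a->s0 s0-b->s1 s1-a->s0 s1-b->s2 s2-a->s0 s2-b->s3 s3-a->s4 s3-b->s3 s4-a->s4 s4-b->s4

Track how much of `bbba` has been matched so far: state s0 is no progress, s4 is the absorbing accept state reached once `bbba` has occurred. Intermediate states record partial matches; on a mismatch, fall back to the longest reusable overlap.
        a   b  
>  s0   s0  s1 
   s1   s0  s2 
   s2   s0  s3 
   s3   s4  s3 
 * s4   s4  s4 
(> = start, * = accepting)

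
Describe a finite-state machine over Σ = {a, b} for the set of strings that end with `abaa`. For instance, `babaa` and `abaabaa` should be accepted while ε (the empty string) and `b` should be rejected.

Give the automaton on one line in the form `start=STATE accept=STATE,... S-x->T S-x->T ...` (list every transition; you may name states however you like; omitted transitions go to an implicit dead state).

Remember how much of `abaa` the current input suffix matches. State S0 means no match yet; S1 means the last symbol is `a`; S2 means the last 2 symbols are `ab`; S3 means the last 3 symbols are `aba`; S4 means the last 4 symbols are `abaa`. Only S4 accepts. On a mismatch, fall back to the longest proper suffix that is still a prefix of `abaa`.
A 5-state machine:
        a   b  
>  S0   S1  S0 
   S1   S1  S2 
   S2   S3  S0 
   S3   S4  S2 
 * S4   S1  S2 
(> = start, * = accepting)

start=S0 accept=S4 S0-a->S1 S0-b->S0 S1-a->S1 S1-b->S2 S2-a->S3 S2-b->S0 S3-a->S4 S3-b->S2 S4-a->S1 S4-b->S2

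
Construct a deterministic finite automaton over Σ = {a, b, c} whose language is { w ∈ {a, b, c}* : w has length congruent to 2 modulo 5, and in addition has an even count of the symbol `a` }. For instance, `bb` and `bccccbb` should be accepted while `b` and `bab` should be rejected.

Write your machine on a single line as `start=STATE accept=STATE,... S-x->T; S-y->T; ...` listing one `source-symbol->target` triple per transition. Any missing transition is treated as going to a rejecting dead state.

start=S0; accept=S3; S0-a->S1; S0-b->S2; S0-c->S2; S1-a->S3; S1-b->S4; S1-c->S4; S2-a->S4; S2-b->S3; S2-c->S3; S3-a->S5; S3-b->S6; S3-c->S6; S4-a->S6; S4-b->S5; S4-c->S5; S5-a->S7; S5-b->S8; S5-c->S8; S6-a->S8; S6-b->S7; S6-c->S7; S7-a->S9; S7-b->S0; S7-c->S0; S8-a->S0; S8-b->S9; S8-c->S9; S9-a->S2; S9-b->S1; S9-c->S1

Build one automaton per condition and run them in lockstep. One (5 states) tracks the input length modulo 5; the other (2 states) tracks the count of `a`s modulo 2. Each combined state is a pair, one component from each; accept when both components accept.
A 10-state machine:
        a   b   c  
>  S0   S1  S2  S2 
   S1   S3  S4  S4 
   S2   S4  S3  S3 
 * S3   S5  S6  S6 
   S4   S6  S5  S5 
   S5   S7  S8  S8 
   S6   S8  S7  S7 
   S7   S9  S0  S0 
   S8   S0  S9  S9 
   S9   S2  S1  S1 
(> = start, * = accepting)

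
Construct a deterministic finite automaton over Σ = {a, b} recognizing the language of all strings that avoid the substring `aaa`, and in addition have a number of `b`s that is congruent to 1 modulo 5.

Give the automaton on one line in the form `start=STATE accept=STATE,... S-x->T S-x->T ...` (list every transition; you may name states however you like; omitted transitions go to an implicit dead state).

start=q0 accept=q2,q4,q7 q0-a->q1 q0-b->q2 q1-a->q3 q1-b->q2 q2-a->q4 q2-b->q5 q3-a->q6 q3-b->q2 q4-a->q7 q4-b->q5 q5-a->q8 q5-b->q9 q6-a->q6 q6-b->q6 q7-a->q6 q7-b->q5 q8-a->q10 q8-b->q9 q9-a->q11 q9-b->q12 q10-a->q6 q10-b->q9 q11-a->q13 q11-b->q12 q12-a->q14 q12-b->q0 q13-a->q6 q13-b->q12 q14-a->q15 q14-b->q0 q15-a->q6 q15-b->q0

Handle the two conditions separately and then intersect. The first has 4 states tracking partial matches of the forbidden pattern `aaa`; the second has 5 states tracking the count of `b`s modulo 5. A product state is a pair (one from each), accepting exactly when both do. After merging equivalent states the machine shrinks.
          a    b  
>  q0     q1   q2 
   q1     q3   q2 
 * q2     q4   q5 
   q3     q6   q2 
 * q4     q7   q5 
   q5     q8   q9 
   q6     q6   q6 
 * q7     q6   q5 
   q8    q10   q9 
   q9    q11  q12 
   q10    q6   q9 
   q11   q13  q12 
   q12   q14   q0 
   q13    q6  q12 
   q14   q15   q0 
   q15    q6   q0 
(> = start, * = accepting)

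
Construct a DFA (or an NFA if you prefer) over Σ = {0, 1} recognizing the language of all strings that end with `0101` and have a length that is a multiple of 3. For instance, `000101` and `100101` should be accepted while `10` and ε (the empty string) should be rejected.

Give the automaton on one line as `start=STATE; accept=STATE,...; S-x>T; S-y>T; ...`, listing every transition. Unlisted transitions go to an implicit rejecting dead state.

Build one automaton per condition and run them in lockstep. The first has 5 states tracking how much of the suffix `0101` has currently been matched; the second has 3 states tracking the input length modulo 3. A product state is a pair (one from each), accepting exactly when both do. Equivalent product states are then merged.
7 states suffice.
        0   1  
>  q0   q1  q1 
   q1   q2  q2 
   q2   q3  q0 
   q3   q1  q4 
   q4   q5  q2 
   q5   q3  q6 
 * q6   q1  q1 
(> = start, * = accepting)

start=q0; accept=q6; q0-0>q1; q0-1>q1; q1-0>q2; q1-1>q2; q2-0>q3; q2-1>q0; q3-0>q1; q3-1>q4; q4-0>q5; q4-1>q2; q5-0>q3; q5-1>q6; q6-0>q1; q6-1>q1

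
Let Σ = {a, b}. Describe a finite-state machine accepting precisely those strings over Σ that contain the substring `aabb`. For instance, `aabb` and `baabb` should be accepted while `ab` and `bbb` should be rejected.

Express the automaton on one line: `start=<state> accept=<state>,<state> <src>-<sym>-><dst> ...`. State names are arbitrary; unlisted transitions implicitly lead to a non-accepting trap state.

start=q0 accept=q4 q0-a->q1 q0-b->q0 q1-a->q2 q1-b->q0 q2-a->q2 q2-b->q3 q3-a->q1 q3-b->q4 q4-a->q4 q4-b->q4

Track how much of `aabb` has been matched so far: state q0 is no progress, q4 is the absorbing accept state reached once `aabb` has occurred. Intermediate states record partial matches; on a mismatch, fall back to the longest reusable overlap.
A 5-state machine:
        a   b  
>  q0   q1  q0 
   q1   q2  q0 
   q2   q2  q3 
   q3   q1  q4 
 * q4   q4  q4 
(> = start, * = accepting)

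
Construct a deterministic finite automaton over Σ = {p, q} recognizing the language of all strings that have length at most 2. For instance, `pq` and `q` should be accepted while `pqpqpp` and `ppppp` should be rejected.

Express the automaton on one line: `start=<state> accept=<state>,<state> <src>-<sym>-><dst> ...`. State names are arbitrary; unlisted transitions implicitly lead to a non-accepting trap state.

start=A accept=A,B,C A-p->B A-q->B B-p->C B-q->C C-p->D C-q->D D-p->D D-q->D

We only need to distinguish lengths 0, 1, …, 2, and '>2'. Chain A → B → C → D on every symbol, with D looping. Accepting states: {A, B, C}.
With 4 states:
       p  q 
>* A   B  B 
 * B   C  C 
 * C   D  D 
   D   D  D 
(> = start, * = accepting)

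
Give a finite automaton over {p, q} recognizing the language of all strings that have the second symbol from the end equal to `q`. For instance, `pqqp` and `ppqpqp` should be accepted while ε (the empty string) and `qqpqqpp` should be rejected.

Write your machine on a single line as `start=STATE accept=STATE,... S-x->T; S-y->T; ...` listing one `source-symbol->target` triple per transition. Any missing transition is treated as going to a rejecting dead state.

Because acceptance depends on a position counted from the end, the machine has to buffer the most recent 2 symbols. Make each state the string of the last up-to-2 symbols read; on input `x` shift the window left and append `x`. Accept when the buffered window has length 2 and begins with `q`.
A 7-state machine:
        p   q  
>  s0   s1  s2 
   s1   s3  s4 
   s2   s5  s6 
   s3   s3  s4 
   s4   s5  s6 
 * s5   s3  s4 
 * s6   s5  s6 
(> = start, * = accepting)

start=s0; accept=s5,s6; s0-p->s1; s0-q->s2; s1-p->s3; s1-q->s4; s2-p->s5; s2-q->s6; s3-p->s3; s3-q->s4; s4-p->s5; s4-q->s6; s5-p->s3; s5-q->s4; s6-p->s5; s6-q->s6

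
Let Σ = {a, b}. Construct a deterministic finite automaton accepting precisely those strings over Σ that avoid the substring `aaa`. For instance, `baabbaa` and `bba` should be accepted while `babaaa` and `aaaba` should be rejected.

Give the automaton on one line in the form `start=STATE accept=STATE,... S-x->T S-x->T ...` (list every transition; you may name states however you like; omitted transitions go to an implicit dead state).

start=s0 accept=s0,s1,s2 s0-a->s1 s0-b->s0 s1-a->s2 s1-b->s0 s2-a->s3 s2-b->s0 s3-a->s3 s3-b->s3

This is the complement of 'contains `aaa`'. Use the same substring-matching states — s0 through s3 holding how much of `aaa` has just been matched — but flip the accepting set: everything except the trap s3 accepts.
4 states suffice.
        a   b  
>* s0   s1  s0 
 * s1   s2  s0 
 * s2   s3  s0 
   s3   s3  s3 
(> = start, * = accepting)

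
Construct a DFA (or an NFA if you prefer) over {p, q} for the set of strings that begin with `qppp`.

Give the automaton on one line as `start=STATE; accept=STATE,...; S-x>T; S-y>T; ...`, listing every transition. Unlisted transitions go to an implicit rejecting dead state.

Check the first 4 symbols one by one: S0 through S3 record how many have matched `qppp` so far; any wrong symbol goes to the dead state S5. After all 4 match we enter the accepting sink S4.
6 states suffice.
        p   q  
>  S0   S5  S1 
   S1   S2  S5 
   S2   S3  S5 
   S3   S4  S5 
 * S4   S4  S4 
   S5   S5  S5 
(> = start, * = accepting)

start=S0; accept=S4; S0-p>S5; S0-q>S1; S1-p>S2; S1-q>S5; S2-p>S3; S2-q>S5; S3-p>S4; S3-q>S5; S4-p>S4; S4-q>S4; S5-p>S5; S5-q>S5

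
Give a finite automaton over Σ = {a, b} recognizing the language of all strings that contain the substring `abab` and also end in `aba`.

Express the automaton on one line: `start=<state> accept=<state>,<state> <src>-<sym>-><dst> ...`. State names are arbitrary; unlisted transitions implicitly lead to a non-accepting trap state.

Build one automaton per condition and run them in lockstep. The first has 5 states tracking whether and how much of `abab` has been seen; the second has 4 states tracking how much of the suffix `aba` has currently been matched. A product state is a pair (one from each), accepting exactly when both do.
An 8-state machine:
        a   b  
>  q0   q1  q0 
   q1   q1  q2 
   q2   q3  q0 
   q3   q1  q4 
   q4   q5  q6 
 * q5   q7  q4 
   q6   q7  q6 
   q7   q7  q4 
(> = start, * = accepting)

start=q0 accept=q5 q0-a->q1 q0-b->q0 q1-a->q1 q1-b->q2 q2-a->q3 q2-b->q0 q3-a->q1 q3-b->q4 q4-a->q5 q4-b->q6 q5-a->q7 q5-b->q4 q6-a->q7 q6-b->q6 q7-a->q7 q7-b->q4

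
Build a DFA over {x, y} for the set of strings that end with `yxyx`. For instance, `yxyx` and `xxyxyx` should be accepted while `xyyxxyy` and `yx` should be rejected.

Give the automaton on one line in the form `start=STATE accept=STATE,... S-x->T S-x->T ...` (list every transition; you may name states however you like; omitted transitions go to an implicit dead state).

start=S0 accept=S4 S0-x->S0 S0-y->S1 S1-x->S2 S1-y->S1 S2-x->S0 S2-y->S3 S3-x->S4 S3-y->S1 S4-x->S0 S4-y->S3

Let each state record the length of the longest suffix of the input read so far that is also a prefix of `yxyx`. S1 means the last symbol is `y`; S2 means the last 2 symbols are `yx`; S3 means the last 3 symbols are `yxy`; S4 means the last 4 symbols are `yxyx`. Accept only at S4, where the string currently ends in `yxyx`.
5 states suffice.
        x   y  
>  S0   S0  S1 
   S1   S2  S1 
   S2   S0  S3 
   S3   S4  S1 
 * S4   S0  S3 
(> = start, * = accepting)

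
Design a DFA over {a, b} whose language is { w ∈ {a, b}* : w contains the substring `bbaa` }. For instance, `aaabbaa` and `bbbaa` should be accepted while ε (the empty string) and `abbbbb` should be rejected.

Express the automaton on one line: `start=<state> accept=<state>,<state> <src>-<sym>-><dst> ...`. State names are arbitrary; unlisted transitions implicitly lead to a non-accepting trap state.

States q0..q3 record the length of the longest prefix of `bbaa` that matches the current input suffix. Reaching q4 means `bbaa` has been seen, and we stay there forever. Accept from q4.
A 5-state machine:
        a   b  
>  q0   q0  q1 
   q1   q0  q2 
   q2   q3  q2 
   q3   q4  q1 
 * q4   q4  q4 
(> = start, * = accepting)

start=q0 accept=q4 q0-a->q0 q0-b->q1 q1-a->q0 q1-b->q2 q2-a->q3 q2-b->q2 q3-a->q4 q3-b->q1 q4-a->q4 q4-b->q4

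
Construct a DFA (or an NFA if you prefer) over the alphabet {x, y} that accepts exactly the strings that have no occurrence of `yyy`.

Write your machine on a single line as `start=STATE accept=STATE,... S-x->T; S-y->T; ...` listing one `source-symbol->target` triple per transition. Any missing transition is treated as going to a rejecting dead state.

Track partial matches of the forbidden pattern `yyy`. State S3 is a dead state reached once `yyy` has occurred; every other state accepts. S0 means no part of `yyy` is currently matched.
A 4-state machine:
        x   y  
>* S0   S0  S1 
 * S1   S0  S2 
 * S2   S0  S3 
   S3   S3  S3 
(> = start, * = accepting)

start=S0; accept=S0,S1,S2; S0-x->S0; S0-y->S1; S1-x->S0; S1-y->S2; S2-x->S0; S2-y->S3; S3-x->S3; S3-y->S3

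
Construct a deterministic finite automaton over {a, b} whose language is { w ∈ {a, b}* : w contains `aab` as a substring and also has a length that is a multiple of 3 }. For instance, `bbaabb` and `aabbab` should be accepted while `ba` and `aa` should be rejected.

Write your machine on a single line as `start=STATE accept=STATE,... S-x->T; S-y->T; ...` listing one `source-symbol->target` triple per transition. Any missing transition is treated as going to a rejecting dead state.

Run two small machines in parallel and take their product. One (4 states) tracks whether and how much of `aab` has been seen; the other (3 states) tracks the input length modulo 3. Each combined state is a pair, one component from each; accept when both components accept.
          a    b  
>  s0     s1   s2 
   s1     s3   s4 
   s2     s5   s4 
   s3     s6   s7 
   s4     s8   s0 
   s5     s6   s0 
   s6     s9  s10 
 * s7    s10  s10 
   s8     s9   s2 
   s9     s3  s11 
   s10   s11  s11 
   s11    s7   s7 
(> = start, * = accepting)

start=s0; accept=s7; s0-a->s1; s0-b->s2; s1-a->s3; s1-b->s4; s2-a->s5; s2-b->s4; s3-a->s6; s3-b->s7; s4-a->s8; s4-b->s0; s5-a->s6; s5-b->s0; s6-a->s9; s6-b->s10; s7-a->s10; s7-b->s10; s8-a->s9; s8-b->s2; s9-a->s3; s9-b->s11; s10-a->s11; s10-b->s11; s11-a->s7; s11-b->s7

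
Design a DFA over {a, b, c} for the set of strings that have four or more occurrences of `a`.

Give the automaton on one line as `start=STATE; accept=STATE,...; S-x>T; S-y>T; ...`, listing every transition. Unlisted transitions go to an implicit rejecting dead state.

start=q0; accept=q4,q5; q0-a>q1; q0-b>q0; q0-c>q0; q1-a>q2; q1-b>q1; q1-c>q1; q2-a>q3; q2-b>q2; q2-c>q2; q3-a>q4; q3-b>q3; q3-c>q3; q4-a>q5; q4-b>q4; q4-c>q4; q5-a>q5; q5-b>q5; q5-c>q5

Only the number of `a`s matters, and only up to 5. Make a chain q0 → q1 → q2 → q3 → q4 → q5 advanced by each `a` (with q5 absorbing); every other symbol self-loops. The accepting set is {q4, q5}.
6 states suffice.
        a   b   c  
>  q0   q1  q0  q0 
   q1   q2  q1  q1 
   q2   q3  q2  q2 
   q3   q4  q3  q3 
 * q4   q5  q4  q4 
 * q5   q5  q5  q5 
(> = start, * = accepting)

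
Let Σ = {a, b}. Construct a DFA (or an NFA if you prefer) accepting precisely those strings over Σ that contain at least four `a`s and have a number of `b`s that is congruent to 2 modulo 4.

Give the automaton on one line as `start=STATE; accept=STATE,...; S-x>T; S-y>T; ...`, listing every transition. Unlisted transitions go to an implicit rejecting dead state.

start=s0; accept=s17; s0-a>s1; s0-b>s2; s1-a>s3; s1-b>s4; s2-a>s4; s2-b>s5; s3-a>s6; s3-b>s7; s4-a>s7; s4-b>s8; s5-a>s8; s5-b>s9; s6-a>s10; s6-b>s11; s7-a>s11; s7-b>s12; s8-a>s12; s8-b>s13; s9-a>s13; s9-b>s0; s10-a>s10; s10-b>s14; s11-a>s14; s11-b>s15; s12-a>s15; s12-b>s16; s13-a>s16; s13-b>s1; s14-a>s14; s14-b>s17; s15-a>s17; s15-b>s18; s16-a>s18; s16-b>s3; s17-a>s17; s17-b>s19; s18-a>s19; s18-b>s6; s19-a>s19; s19-b>s10

Run two small machines in parallel and take their product. One (6 states) tracks the count of `a`s, saturating at 5; the other (4 states) tracks the count of `b`s modulo 4. Each combined state is a pair, one component from each; accept when both components accept. Minimizing collapses redundant product states.
          a    b  
>  s0     s1   s2 
   s1     s3   s4 
   s2     s4   s5 
   s3     s6   s7 
   s4     s7   s8 
   s5     s8   s9 
   s6    s10  s11 
   s7    s11  s12 
   s8    s12  s13 
   s9    s13   s0 
   s10   s10  s14 
   s11   s14  s15 
   s12   s15  s16 
   s13   s16   s1 
   s14   s14  s17 
   s15   s17  s18 
   s16   s18   s3 
 * s17   s17  s19 
   s18   s19   s6 
   s19   s19  s10 
(> = start, * = accepting)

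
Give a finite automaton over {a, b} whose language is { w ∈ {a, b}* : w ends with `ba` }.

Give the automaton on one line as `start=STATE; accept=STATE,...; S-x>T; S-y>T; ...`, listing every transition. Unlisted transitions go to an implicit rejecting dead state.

start=q0; accept=q2; q0-a>q0; q0-b>q1; q1-a>q2; q1-b>q1; q2-a>q0; q2-b>q1

Let each state record the length of the longest suffix of the input read so far that is also a prefix of `ba`. q1 means the last symbol is `b`; q2 means the last 2 symbols are `ba`. Accept only at q2, where the string currently ends in `ba`.
With 3 states:
        a   b  
>  q0   q0  q1 
   q1   q2  q1 
 * q2   q0  q1 
(> = start, * = accepting)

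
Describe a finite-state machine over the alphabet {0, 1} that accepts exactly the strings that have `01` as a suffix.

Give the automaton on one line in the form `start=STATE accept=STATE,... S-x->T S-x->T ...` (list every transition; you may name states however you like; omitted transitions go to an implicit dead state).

Remember how much of `01` the current input suffix matches. State A means no match yet; B means the last symbol is `0`; C means the last 2 symbols are `01`. Only C accepts. On a mismatch, fall back to the longest proper suffix that is still a prefix of `01`.
       0  1 
>  A   B  A 
   B   B  C 
 * C   B  A 
(> = start, * = accepting)

start=A accept=C A-0->B A-1->A B-0->B B-1->C C-0->B C-1->A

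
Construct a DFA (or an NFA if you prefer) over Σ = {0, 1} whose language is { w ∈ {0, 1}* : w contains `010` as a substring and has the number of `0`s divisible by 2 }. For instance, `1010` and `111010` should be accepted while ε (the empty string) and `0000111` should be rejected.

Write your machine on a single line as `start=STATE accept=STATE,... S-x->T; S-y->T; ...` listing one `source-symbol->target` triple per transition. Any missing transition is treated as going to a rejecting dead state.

Build one automaton per condition and run them in lockstep. One (4 states) tracks whether and how much of `010` has been seen; the other (2 states) tracks the count of `0`s modulo 2. Each combined state is a pair, one component from each; accept when both components accept.
With 8 states:
        0   1  
>  q0   q1  q0 
   q1   q2  q3 
   q2   q1  q4 
   q3   q5  q6 
   q4   q7  q0 
 * q5   q7  q5 
   q6   q2  q6 
   q7   q5  q7 
(> = start, * = accepting)

start=q0; accept=q5; q0-0->q1; q0-1->q0; q1-0->q2; q1-1->q3; q2-0->q1; q2-1->q4; q3-0->q5; q3-1->q6; q4-0->q7; q4-1->q0; q5-0->q7; q5-1->q5; q6-0->q2; q6-1->q6; q7-0->q5; q7-1->q7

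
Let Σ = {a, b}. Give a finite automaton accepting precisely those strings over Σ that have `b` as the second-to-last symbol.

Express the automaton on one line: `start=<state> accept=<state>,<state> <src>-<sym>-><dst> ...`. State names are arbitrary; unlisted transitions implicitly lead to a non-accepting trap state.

Because acceptance depends on a position counted from the end, the machine has to buffer the most recent 2 symbols. Make each state the string of the last up-to-2 symbols read; on input `x` shift the window left and append `x`. Accept when the buffered window has length 2 and begins with `b`.
With 7 states:
        a   b  
>  q0   q1  q2 
   q1   q3  q4 
   q2   q5  q6 
   q3   q3  q4 
   q4   q5  q6 
 * q5   q3  q4 
 * q6   q5  q6 
(> = start, * = accepting)

start=q0 accept=q5,q6 q0-a->q1 q0-b->q2 q1-a->q3 q1-b->q4 q2-a->q5 q2-b->q6 q3-a->q3 q3-b->q4 q4-a->q5 q4-b->q6 q5-a->q3 q5-b->q4 q6-a->q5 q6-b->q6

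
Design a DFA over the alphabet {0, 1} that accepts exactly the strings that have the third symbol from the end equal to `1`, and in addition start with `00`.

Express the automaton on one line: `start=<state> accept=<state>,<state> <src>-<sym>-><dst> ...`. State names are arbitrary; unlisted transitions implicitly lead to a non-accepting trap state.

start=A accept=T,U,V,W A-0->B A-1->C B-0->D B-1->E C-0->F C-1->G D-0->H D-1->I E-0->J E-1->K F-0->L F-1->M G-0->N G-1->O H-0->H H-1->I I-0->P I-1->Q J-0->L J-1->M K-0->N K-1->O L-0->R L-1->S M-0->J M-1->K N-0->L N-1->M O-0->N O-1->O P-0->T P-1->U Q-0->V Q-1->W R-0->R R-1->S S-0->J S-1->K T-0->H T-1->I U-0->P U-1->Q V-0->T V-1->U W-0->V W-1->W

Build one automaton per condition and run them in lockstep. The first has 15 states tracking the last 3 symbols read; the second has 4 states tracking whether the input so far still matches the prefix `00`. A product state is a pair (one from each), accepting exactly when both do.
With 23 states:
       0  1 
>  A   B  C 
   B   D  E 
   C   F  G 
   D   H  I 
   E   J  K 
   F   L  M 
   G   N  O 
   H   H  I 
   I   P  Q 
   J   L  M 
   K   N  O 
   L   R  S 
   M   J  K 
   N   L  M 
   O   N  O 
   P   T  U 
   Q   V  W 
   R   R  S 
   S   J  K 
 * T   H  I 
 * U   P  Q 
 * V   T  U 
 * W   V  W 
(> = start, * = accepting)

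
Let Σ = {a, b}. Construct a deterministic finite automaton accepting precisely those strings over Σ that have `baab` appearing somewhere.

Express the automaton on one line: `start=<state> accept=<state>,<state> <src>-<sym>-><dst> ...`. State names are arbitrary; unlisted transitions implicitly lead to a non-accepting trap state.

Track how much of `baab` has been matched so far: state q0 is no progress, q4 is the absorbing accept state reached once `baab` has occurred. Intermediate states record partial matches; on a mismatch, fall back to the longest reusable overlap.
5 states suffice.
        a   b  
>  q0   q0  q1 
   q1   q2  q1 
   q2   q3  q1 
   q3   q0  q4 
 * q4   q4  q4 
(> = start, * = accepting)

start=q0 accept=q4 q0-a->q0 q0-b->q1 q1-a->q2 q1-b->q1 q2-a->q3 q2-b->q1 q3-a->q0 q3-b->q4 q4-a->q4 q4-b->q4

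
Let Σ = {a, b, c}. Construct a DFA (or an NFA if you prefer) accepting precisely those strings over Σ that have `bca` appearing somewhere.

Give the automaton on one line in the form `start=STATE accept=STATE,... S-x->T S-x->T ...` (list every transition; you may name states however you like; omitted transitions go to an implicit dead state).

Track how much of `bca` has been matched so far: state S0 is no progress, S3 is the absorbing accept state reached once `bca` has occurred. Intermediate states record partial matches; on a mismatch, fall back to the longest reusable overlap.
        a   b   c  
>  S0   S0  S1  S0 
   S1   S0  S1  S2 
   S2   S3  S1  S0 
 * S3   S3  S3  S3 
(> = start, * = accepting)

start=S0 accept=S3 S0-a->S0 S0-b->S1 S0-c->S0 S1-a->S0 S1-b->S1 S1-c->S2 S2-a->S3 S2-b->S1 S2-c->S0 S3-a->S3 S3-b->S3 S3-c->S3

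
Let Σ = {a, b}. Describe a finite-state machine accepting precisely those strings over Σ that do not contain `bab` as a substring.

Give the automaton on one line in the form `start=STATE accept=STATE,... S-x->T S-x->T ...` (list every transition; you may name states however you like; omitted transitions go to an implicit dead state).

Track partial matches of the forbidden pattern `bab`. State S3 is a dead state reached once `bab` has occurred; every other state accepts. S0 means no part of `bab` is currently matched.
With 4 states:
        a   b  
>* S0   S0  S1 
 * S1   S2  S1 
 * S2   S0  S3 
   S3   S3  S3 
(> = start, * = accepting)

start=S0 accept=S0,S1,S2 S0-a->S0 S0-b->S1 S1-a->S2 S1-b->S1 S2-a->S0 S2-b->S3 S3-a->S3 S3-b->S3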